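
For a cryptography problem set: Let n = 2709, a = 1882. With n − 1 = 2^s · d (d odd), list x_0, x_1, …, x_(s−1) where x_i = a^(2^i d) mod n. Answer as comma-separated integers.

2512, 883

n − 1 = 2708 = 2^2 · 677, so s = 2 and d = 677.
x_0 = 1882^677 mod 2709 = 2512.
x_1 = 2512^2 mod 2709 = 883.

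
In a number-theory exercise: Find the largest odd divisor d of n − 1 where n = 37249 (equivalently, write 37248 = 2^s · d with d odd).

291

Halving: 37248 → 18624 → 9312 → 4656 → 2328 → 1164 → 582 → 291; 291 is odd.
So 37248 = 2^7 · 291.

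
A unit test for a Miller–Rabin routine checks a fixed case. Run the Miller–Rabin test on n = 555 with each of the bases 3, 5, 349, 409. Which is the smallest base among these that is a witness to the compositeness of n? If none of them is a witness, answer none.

3

n − 1 = 554 = 2^1 · 277, so s = 1 and d = 277.
Base 3: x_0 = 3^277 mod 555 = 78. x_0 ∉ {1, 554} and s = 1, so 3 is a Miller–Rabin witness and 555 is composite.
Base 5: x_0 = 5^277 mod 555 = 500. x_0 ∉ {1, 554} and s = 1, so 5 is a Miller–Rabin witness and 555 is composite.
Base 349: x_0 = 349^277 mod 555 = 49. x_0 ∉ {1, 554} and s = 1, so 349 is a Miller–Rabin witness and 555 is composite.
Base 409: x_0 = 409^277 mod 555 = 94. x_0 ∉ {1, 554} and s = 1, so 409 is a Miller–Rabin witness and 555 is composite.
The smallest witness among the given bases is 3.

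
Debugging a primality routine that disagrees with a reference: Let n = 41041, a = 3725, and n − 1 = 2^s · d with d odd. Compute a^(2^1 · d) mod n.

155

n − 1 = 41040 = 2^4 · 2565, so s = 4 and d = 2565.
x_0 = 3725^2565 mod 41041 = 13749.
x_1 = 13749^2 mod 41041 = 155.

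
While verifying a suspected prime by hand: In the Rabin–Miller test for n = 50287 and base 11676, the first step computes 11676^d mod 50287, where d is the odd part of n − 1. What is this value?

n − 1 = 50286 = 2^1 · 25143, so s = 1 and d = 25143.
11676^25143 mod 50287 = 50286.

50286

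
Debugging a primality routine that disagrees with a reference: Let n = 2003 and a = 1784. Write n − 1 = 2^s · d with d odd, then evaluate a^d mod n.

2002

n − 1 = 2002 = 2^1 · 1001, so s = 1 and d = 1001.
1784^1001 mod 2003 = 2002.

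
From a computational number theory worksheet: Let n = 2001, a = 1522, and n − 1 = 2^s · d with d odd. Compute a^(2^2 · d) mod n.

886

n − 1 = 2000 = 2^4 · 125, so s = 4 and d = 125.
Repeated squaring mod 2001: 1522^1 ≡ 1522, 1522^2 ≡ 1327, 1522^4 ≡ 49, 1522^8 ≡ 400, 1522^16 ≡ 1921, 1522^32 ≡ 397, 1522^64 ≡ 1531.
125 = 64 + 32 + 16 + 8 + 4 + 1, so 1522^125 ≡ 1531·397·1921·400·49·1522 ≡ 118 (mod 2001).
x_0 = 118.
x_1 = 118^2 mod 2001 = 1918.
x_2 = 1918^2 mod 2001 = 886.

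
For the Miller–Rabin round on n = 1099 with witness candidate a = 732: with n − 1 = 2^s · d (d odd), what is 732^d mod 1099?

512

n − 1 = 1098 = 2^1 · 549, so s = 1 and d = 549.
732^549 mod 1099 = 512.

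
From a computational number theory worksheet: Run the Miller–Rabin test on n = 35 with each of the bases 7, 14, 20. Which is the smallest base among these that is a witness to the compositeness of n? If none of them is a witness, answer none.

n − 1 = 34 = 2^1 · 17, so s = 1 and d = 17.
Base 7: x_0 = 7^17 mod 35 = 7. x_0 ∉ {1, 34} and s = 1, so 7 is a Miller–Rabin witness and 35 is composite.
Base 14: x_0 = 14^17 mod 35 = 14. x_0 ∉ {1, 34} and s = 1, so 14 is a Miller–Rabin witness and 35 is composite.
Base 20: x_0 = 20^17 mod 35 = 20. x_0 ∉ {1, 34} and s = 1, so 20 is a Miller–Rabin witness and 35 is composite.
The smallest witness among the given bases is 7.

7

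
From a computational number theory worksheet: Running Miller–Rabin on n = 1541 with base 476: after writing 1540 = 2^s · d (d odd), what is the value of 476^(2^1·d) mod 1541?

1243

n − 1 = 1540 = 2^2 · 385, so s = 2 and d = 385.
x_0 = 476^385 mod 1541 = 507.
x_1 = 507^2 mod 1541 = 1243.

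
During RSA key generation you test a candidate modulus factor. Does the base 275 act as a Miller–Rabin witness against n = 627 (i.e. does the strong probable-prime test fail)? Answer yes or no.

yes

n − 1 = 626 = 2^1 · 313, so s = 1 and d = 313.
x_0 = 275^313 mod 627 = 308.
x_0 ∉ {1, 626} and s = 1, so 275 is a Miller–Rabin witness and 627 is composite.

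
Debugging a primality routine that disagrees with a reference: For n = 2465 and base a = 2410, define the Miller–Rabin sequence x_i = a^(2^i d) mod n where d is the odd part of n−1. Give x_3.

n − 1 = 2464 = 2^5 · 77, so s = 5 and d = 77.
By repeated squaring, 2410^77 ≡ 1815 (mod 2465).
x_0 = 1815.
x_1 = 1815^2 mod 2465 = 985.
x_2 = 985^2 mod 2465 = 1480.
x_3 = 1480^2 mod 2465 = 1480.

1480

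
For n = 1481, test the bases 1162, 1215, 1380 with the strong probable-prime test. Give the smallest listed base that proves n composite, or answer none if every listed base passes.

none

n − 1 = 1480 = 2^3 · 185, so s = 3 and d = 185.
Base 1162: x_0 = 1162^185 mod 1481 = 465. x_0 is neither 1 nor 1480, so continue squaring. x_1 = 465^2 mod 1481 = 1480. x_1 ≡ −1, so 1162 is not a witness.
Base 1215: x_0 = 1215^185 mod 1481 = 970. x_0 is neither 1 nor 1480, so continue squaring. x_1 = 970^2 mod 1481 = 465. x_2 = 465^2 mod 1481 = 1480. x_2 ≡ −1, so 1215 is not a witness.
Base 1380: x_0 = 1380^185 mod 1481 = 655. x_0 is neither 1 nor 1480, so continue squaring. x_1 = 655^2 mod 1481 = 1016. x_2 = 1016^2 mod 1481 = 1480. x_2 ≡ −1, so 1380 is not a witness.
No listed base is a witness for 1481.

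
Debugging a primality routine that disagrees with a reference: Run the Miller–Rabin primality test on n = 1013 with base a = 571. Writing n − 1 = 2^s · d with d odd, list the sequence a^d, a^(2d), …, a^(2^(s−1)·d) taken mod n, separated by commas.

1, 1

n − 1 = 1012 = 2^2 · 253, so s = 2 and d = 253.
x_0 = 571^253 mod 1013 = 1.
x_1 = 1^2 mod 1013 = 1.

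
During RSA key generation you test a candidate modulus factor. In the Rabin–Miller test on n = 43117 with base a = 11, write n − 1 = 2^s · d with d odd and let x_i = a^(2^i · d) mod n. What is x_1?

n − 1 = 43116 = 2^2 · 10779, so s = 2 and d = 10779.
Repeated squaring mod 43117: 11^1 ≡ 11, 11^2 ≡ 121, 11^4 ≡ 14641, 11^8 ≡ 24274, 11^16 ≡ 33271, 11^32 ≡ 16700, 11^64 ≡ 9244, 11^128 ≡ 36759, 11^256 ≡ 23535, 11^512 ≡ 15243, 11^1024 ≡ 34653, 11^2048 ≡ 21959, 11^4096 ≡ 20270, 11^8192 ≡ 11007.
10779 = 8192 + 2048 + 512 + 16 + 8 + 2 + 1, so 11^10779 ≡ 11007·21959·15243·33271·24274·121·11 ≡ 40608 (mod 43117).
x_0 = 40608.
x_1 = 40608^2 mod 43117 = 43116.

43116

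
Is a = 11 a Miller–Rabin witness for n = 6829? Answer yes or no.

no

n − 1 = 6828 = 2^2 · 1707, so s = 2 and d = 1707.
x_0 = 11^1707 mod 6829 = 1.
x_0 = 1, so 11 is not a witness.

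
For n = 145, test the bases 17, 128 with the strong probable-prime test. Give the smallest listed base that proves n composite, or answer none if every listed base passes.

none

n − 1 = 144 = 2^4 · 9, so s = 4 and d = 9.
Base 17: x_0 = 17^9 mod 145 = 17. x_0 is neither 1 nor 144, so continue squaring. x_1 = 17^2 mod 145 = 144. x_1 ≡ −1, so 17 is not a witness.
Base 128: x_0 = 128^9 mod 145 = 128. x_0 is neither 1 nor 144, so continue squaring. x_1 = 128^2 mod 145 = 144. x_1 ≡ −1, so 128 is not a witness.
No listed base is a witness for 145.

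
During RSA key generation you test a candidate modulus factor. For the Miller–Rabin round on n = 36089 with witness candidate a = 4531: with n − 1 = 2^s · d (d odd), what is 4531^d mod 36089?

n − 1 = 36088 = 2^3 · 4511, so s = 3 and d = 4511.
4531^4511 mod 36089 = 15252.

15252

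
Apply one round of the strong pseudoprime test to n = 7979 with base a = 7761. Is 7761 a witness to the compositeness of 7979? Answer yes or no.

n − 1 = 7978 = 2^1 · 3989, so s = 1 and d = 3989.
x_0 = 7761^3989 mod 7979 = 5922.
x_0 ∉ {1, 7978} and s = 1, so 7761 is a Miller–Rabin witness and 7979 is composite.

yes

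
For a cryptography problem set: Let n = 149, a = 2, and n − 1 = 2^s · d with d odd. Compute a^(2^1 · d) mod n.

n − 1 = 148 = 2^2 · 37, so s = 2 and d = 37.
x_0 = 2^37 mod 149 = 105.
x_1 = 105^2 mod 149 = 148.

148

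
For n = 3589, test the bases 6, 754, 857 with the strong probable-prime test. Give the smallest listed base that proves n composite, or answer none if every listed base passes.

n − 1 = 3588 = 2^2 · 897, so s = 2 and d = 897.
Base 6: x_0 = 6^897 mod 3589 = 3373. x_0 is neither 1 nor 3588, so continue squaring. x_1 = 3373^2 mod 3589 = 3588. x_1 ≡ −1, so 6 is not a witness.
Base 754: x_0 = 754^897 mod 3589 = 1918. x_0 is neither 1 nor 3588, so continue squaring. x_1 = 1918^2 mod 3589 = 3588. x_1 ≡ −1, so 754 is not a witness.
Base 857: x_0 = 857^897 mod 3589 = 1671. x_0 is neither 1 nor 3588, so continue squaring. x_1 = 1671^2 mod 3589 = 3588. x_1 ≡ −1, so 857 is not a witness.
No listed base is a witness for 3589.

none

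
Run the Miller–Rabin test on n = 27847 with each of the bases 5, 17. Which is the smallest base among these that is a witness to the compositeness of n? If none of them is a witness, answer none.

none

n − 1 = 27846 = 2^1 · 13923, so s = 1 and d = 13923.
Base 5: x_0 = 5^13923 mod 27847 = 27846. x_0 = 27846 ≡ −1, so 5 is not a witness.
Base 17: x_0 = 17^13923 mod 27847 = 1. x_0 = 1, so 17 is not a witness.
No listed base is a witness for 27847.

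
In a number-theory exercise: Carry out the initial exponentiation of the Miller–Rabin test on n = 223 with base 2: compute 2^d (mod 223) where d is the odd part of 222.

1

n − 1 = 222 = 2^1 · 111, so s = 1 and d = 111.
2^111 mod 223 = 1.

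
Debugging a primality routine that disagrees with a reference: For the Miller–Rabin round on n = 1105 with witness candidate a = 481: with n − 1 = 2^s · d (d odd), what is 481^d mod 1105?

n − 1 = 1104 = 2^4 · 69, so s = 4 and d = 69.
Repeated squaring mod 1105: 481^1 ≡ 481, 481^2 ≡ 416, 481^4 ≡ 676, 481^8 ≡ 611, 481^16 ≡ 936, 481^32 ≡ 936, 481^64 ≡ 936.
69 = 64 + 4 + 1, so 481^69 ≡ 936·676·481 ≡ 286 (mod 1105).

286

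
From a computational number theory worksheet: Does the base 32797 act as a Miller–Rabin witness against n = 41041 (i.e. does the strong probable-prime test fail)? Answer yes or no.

n − 1 = 41040 = 2^4 · 2565, so s = 4 and d = 2565.
Repeated squaring mod 41041: 32797^1 ≡ 32797, 32797^2 ≡ 40681, 32797^4 ≡ 6477, 32797^8 ≡ 7627, 32797^16 ≡ 16032, 32797^32 ≡ 26282, 32797^64 ≡ 23494, 32797^128 ≡ 7627, 32797^256 ≡ 16032, 32797^512 ≡ 26282, 32797^1024 ≡ 23494, 32797^2048 ≡ 7627.
2565 = 2048 + 512 + 4 + 1, so 32797^2565 ≡ 7627·26282·6477·32797 ≡ 22758 (mod 41041).
x_0 = 32797^2565 mod 41041 = 22758.
x_0 is neither 1 nor 41040, so continue squaring.
x_1 = 22758^2 mod 41041 = 30185.
x_2 = 30185^2 mod 41041 = 24025.
x_3 = 24025^2 mod 41041 = 1.
x_3 = 1 but x_2 ≠ ±1, a nontrivial square root of 1 — 32797 is a witness and 41041 is composite.

yes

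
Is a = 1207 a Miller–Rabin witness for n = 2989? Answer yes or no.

no

n − 1 = 2988 = 2^2 · 747, so s = 2 and d = 747.
Repeated squaring mod 2989: 1207^1 ≡ 1207, 1207^2 ≡ 1206, 1207^4 ≡ 1782, 1207^8 ≡ 1206, 1207^16 ≡ 1782, 1207^32 ≡ 1206, 1207^64 ≡ 1782, 1207^128 ≡ 1206, 1207^256 ≡ 1782, 1207^512 ≡ 1206.
747 = 512 + 128 + 64 + 32 + 8 + 2 + 1, so 1207^747 ≡ 1206·1206·1782·1206·1206·1206·1207 ≡ 2988 (mod 2989).
x_0 = 1207^747 mod 2989 = 2988.
x_0 = 2988 ≡ −1, so 1207 is not a witness.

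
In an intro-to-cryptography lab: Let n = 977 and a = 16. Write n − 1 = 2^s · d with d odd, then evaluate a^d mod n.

976

n − 1 = 976 = 2^4 · 61, so s = 4 and d = 61.
16^61 mod 977 = 976.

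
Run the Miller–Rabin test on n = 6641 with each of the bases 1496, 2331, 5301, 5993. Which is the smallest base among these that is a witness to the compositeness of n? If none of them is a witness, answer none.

2331

n − 1 = 6640 = 2^4 · 415, so s = 4 and d = 415.
Base 1496: x_0 = 1496^415 mod 6641 = 5145. x_0 is neither 1 nor 6640, so continue squaring. x_1 = 5145^2 mod 6641 = 6640. x_1 ≡ −1, so 1496 is not a witness.
Base 2331: x_0 = 2331^415 mod 6641 = 3275. x_0 is neither 1 nor 6640, so continue squaring. x_1 = 3275^2 mod 6641 = 410. x_2 = 410^2 mod 6641 = 2075. x_3 = 2075^2 mod 6641 = 2257. Reached i = s−1 = 3 without hitting −1: 2331 is a Miller–Rabin witness and 6641 is composite.
Base 5301: x_0 = 5301^415 mod 6641 = 6213. x_0 is neither 1 nor 6640, so continue squaring. x_1 = 6213^2 mod 6641 = 3877. x_2 = 3877^2 mod 6641 = 2546. x_3 = 2546^2 mod 6641 = 500. Reached i = s−1 = 3 without hitting −1: 5301 is a Miller–Rabin witness and 6641 is composite.
Base 5993: x_0 = 5993^415 mod 6641 = 1758. x_0 is neither 1 nor 6640, so continue squaring. x_1 = 1758^2 mod 6641 = 2499. x_2 = 2499^2 mod 6641 = 2461. x_3 = 2461^2 mod 6641 = 6570. Reached i = s−1 = 3 without hitting −1: 5993 is a Miller–Rabin witness and 6641 is composite.
The smallest witness among the given bases is 2331.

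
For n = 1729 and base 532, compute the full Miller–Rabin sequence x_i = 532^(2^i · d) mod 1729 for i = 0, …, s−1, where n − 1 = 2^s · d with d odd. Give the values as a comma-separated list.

532, 1197, 1197, 1197, 1197, 1197

n − 1 = 1728 = 2^6 · 27, so s = 6 and d = 27.
x_0 = 532^27 mod 1729 = 532.
x_1 = 532^2 mod 1729 = 1197.
x_2 = 1197^2 mod 1729 = 1197.
x_3 = 1197^2 mod 1729 = 1197.
x_4 = 1197^2 mod 1729 = 1197.
x_5 = 1197^2 mod 1729 = 1197.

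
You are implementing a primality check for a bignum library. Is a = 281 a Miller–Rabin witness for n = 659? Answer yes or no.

no

n − 1 = 658 = 2^1 · 329, so s = 1 and d = 329.
x_0 = 281^329 mod 659 = 658.
x_0 = 658 ≡ −1, so 281 is not a witness.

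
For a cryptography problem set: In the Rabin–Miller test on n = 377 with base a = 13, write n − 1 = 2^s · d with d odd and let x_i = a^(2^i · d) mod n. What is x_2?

n − 1 = 376 = 2^3 · 47, so s = 3 and d = 47.
x_0 = 13^47 mod 377 = 325.
x_1 = 325^2 mod 377 = 65.
x_2 = 65^2 mod 377 = 78.

78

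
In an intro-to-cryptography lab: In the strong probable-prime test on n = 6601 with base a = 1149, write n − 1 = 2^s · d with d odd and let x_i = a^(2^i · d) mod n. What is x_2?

n − 1 = 6600 = 2^3 · 825, so s = 3 and d = 825.
x_0 = 1149^825 mod 6601 = 1149.
x_1 = 1149^2 mod 6601 = 1.
x_2 = 1^2 mod 6601 = 1.

1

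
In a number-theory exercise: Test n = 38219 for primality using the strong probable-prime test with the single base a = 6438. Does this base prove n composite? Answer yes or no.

n − 1 = 38218 = 2^1 · 19109, so s = 1 and d = 19109.
x_0 = 6438^19109 mod 38219 = 38218.
x_0 = 38218 ≡ −1, so 6438 is not a witness.

no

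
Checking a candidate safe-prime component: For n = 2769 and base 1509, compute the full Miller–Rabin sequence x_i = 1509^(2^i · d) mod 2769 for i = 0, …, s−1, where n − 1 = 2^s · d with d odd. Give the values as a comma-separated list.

300, 1392, 2133, 222

n − 1 = 2768 = 2^4 · 173, so s = 4 and d = 173.
x_0 = 1509^173 mod 2769 = 300.
x_1 = 300^2 mod 2769 = 1392.
x_2 = 1392^2 mod 2769 = 2133.
x_3 = 2133^2 mod 2769 = 222.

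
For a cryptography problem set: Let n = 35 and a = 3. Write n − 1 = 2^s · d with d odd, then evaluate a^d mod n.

n − 1 = 34 = 2^1 · 17, so s = 1 and d = 17.
3^17 mod 35 = 33.

33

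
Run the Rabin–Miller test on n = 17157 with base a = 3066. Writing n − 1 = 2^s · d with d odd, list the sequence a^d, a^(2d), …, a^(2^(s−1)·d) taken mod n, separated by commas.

n − 1 = 17156 = 2^2 · 4289, so s = 2 and d = 4289.
x_0 = 3066^4289 mod 17157 = 2310.
x_1 = 2310^2 mod 17157 = 273.

2310, 273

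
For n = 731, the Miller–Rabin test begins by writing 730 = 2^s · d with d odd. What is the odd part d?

365

Halving: 730 → 365; 365 is odd.
So 730 = 2^1 · 365.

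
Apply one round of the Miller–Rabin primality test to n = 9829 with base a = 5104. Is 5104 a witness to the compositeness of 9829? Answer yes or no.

n − 1 = 9828 = 2^2 · 2457, so s = 2 and d = 2457.
Repeated squaring mod 9829: 5104^1 ≡ 5104, 5104^2 ≡ 3966, 5104^4 ≡ 2756, 5104^8 ≡ 7548, 5104^16 ≡ 3420, 5104^32 ≡ 9719, 5104^64 ≡ 2271, 5104^128 ≡ 7045, 5104^256 ≡ 5404, 5104^512 ≡ 1257, 5104^1024 ≡ 7409, 5104^2048 ≡ 8145.
2457 = 2048 + 256 + 128 + 16 + 8 + 1, so 5104^2457 ≡ 8145·5404·7045·3420·7548·5104 ≡ 1 (mod 9829).
x_0 = 5104^2457 mod 9829 = 1.
x_0 = 1, so 5104 is not a witness.

no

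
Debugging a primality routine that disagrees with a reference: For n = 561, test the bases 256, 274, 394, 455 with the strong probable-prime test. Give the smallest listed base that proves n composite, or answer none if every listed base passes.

n − 1 = 560 = 2^4 · 35, so s = 4 and d = 35.
Base 256: x_0 = 256^35 mod 561 = 1. x_0 = 1, so 256 is not a witness.
Base 274: x_0 = 274^35 mod 561 = 76. x_0 is neither 1 nor 560, so continue squaring. x_1 = 76^2 mod 561 = 166. x_2 = 166^2 mod 561 = 67. x_3 = 67^2 mod 561 = 1. x_3 = 1 but x_2 ≠ ±1, a nontrivial square root of 1 — 274 is a witness and 561 is composite.
Base 394: x_0 = 394^35 mod 561 = 265. x_0 is neither 1 nor 560, so continue squaring. x_1 = 265^2 mod 561 = 100. x_2 = 100^2 mod 561 = 463. x_3 = 463^2 mod 561 = 67. Reached i = s−1 = 3 without hitting −1: 394 is a Miller–Rabin witness and 561 is composite.
Base 455: x_0 = 455^35 mod 561 = 89. x_0 is neither 1 nor 560, so continue squaring. x_1 = 89^2 mod 561 = 67. x_2 = 67^2 mod 561 = 1. x_2 = 1 but x_1 ≠ ±1, a nontrivial square root of 1 — 455 is a witness and 561 is composite.
The smallest witness among the given bases is 274.

274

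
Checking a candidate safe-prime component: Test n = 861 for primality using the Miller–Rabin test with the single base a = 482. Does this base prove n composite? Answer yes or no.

no

n − 1 = 860 = 2^2 · 215, so s = 2 and d = 215.
Repeated squaring mod 861: 482^1 ≡ 482, 482^2 ≡ 715, 482^4 ≡ 652, 482^8 ≡ 631, 482^16 ≡ 379, 482^32 ≡ 715, 482^64 ≡ 652, 482^128 ≡ 631.
215 = 128 + 64 + 16 + 4 + 2 + 1, so 482^215 ≡ 631·652·379·652·715·482 ≡ 860 (mod 861).
x_0 = 482^215 mod 861 = 860.
x_0 = 860 ≡ −1, so 482 is not a witness.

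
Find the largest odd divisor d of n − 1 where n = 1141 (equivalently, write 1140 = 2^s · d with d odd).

285

Halving: 1140 → 570 → 285; 285 is odd.
So 1140 = 2^2 · 285.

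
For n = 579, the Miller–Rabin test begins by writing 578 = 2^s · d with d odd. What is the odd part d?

289

Halving: 578 → 289; 289 is odd.
So 578 = 2^1 · 289.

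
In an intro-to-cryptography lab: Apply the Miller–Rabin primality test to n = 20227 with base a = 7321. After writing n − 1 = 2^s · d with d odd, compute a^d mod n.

n − 1 = 20226 = 2^1 · 10113, so s = 1 and d = 10113.
7321^10113 mod 20227 = 12259.

12259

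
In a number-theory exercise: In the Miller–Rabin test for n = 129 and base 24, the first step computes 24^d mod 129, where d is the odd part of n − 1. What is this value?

n − 1 = 128 = 2^7 · 1, so s = 7 and d = 1.
24^1 mod 129 = 24.

24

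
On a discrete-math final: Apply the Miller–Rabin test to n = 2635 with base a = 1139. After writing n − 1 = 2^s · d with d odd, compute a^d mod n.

1734

n − 1 = 2634 = 2^1 · 1317, so s = 1 and d = 1317.
Repeated squaring mod 2635: 1139^1 ≡ 1139, 1139^2 ≡ 901, 1139^4 ≡ 221, 1139^8 ≡ 1411, 1139^16 ≡ 1496, 1139^32 ≡ 901, 1139^64 ≡ 221, 1139^128 ≡ 1411, 1139^256 ≡ 1496, 1139^512 ≡ 901, 1139^1024 ≡ 221.
1317 = 1024 + 256 + 32 + 4 + 1, so 1139^1317 ≡ 221·1496·901·221·1139 ≡ 1734 (mod 2635).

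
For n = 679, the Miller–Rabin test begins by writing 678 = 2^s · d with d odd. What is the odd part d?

339

Halving: 678 → 339; 339 is odd.
So 678 = 2^1 · 339.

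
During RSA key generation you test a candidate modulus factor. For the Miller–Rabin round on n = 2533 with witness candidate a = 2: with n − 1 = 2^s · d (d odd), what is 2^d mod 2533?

n − 1 = 2532 = 2^2 · 633, so s = 2 and d = 633.
2^633 mod 2533 = 2127.

2127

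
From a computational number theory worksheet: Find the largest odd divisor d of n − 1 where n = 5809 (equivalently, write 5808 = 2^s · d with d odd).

363

Halving: 5808 → 2904 → 1452 → 726 → 363; 363 is odd.
So 5808 = 2^4 · 363.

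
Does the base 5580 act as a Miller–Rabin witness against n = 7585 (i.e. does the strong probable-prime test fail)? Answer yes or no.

n − 1 = 7584 = 2^5 · 237, so s = 5 and d = 237.
Repeated squaring mod 7585: 5580^1 ≡ 5580, 5580^2 ≡ 7560, 5580^4 ≡ 625, 5580^8 ≡ 3790, 5580^16 ≡ 5695, 5580^32 ≡ 7150, 5580^64 ≡ 7185, 5580^128 ≡ 715.
237 = 128 + 64 + 32 + 8 + 4 + 1, so 5580^237 ≡ 715·7185·7150·3790·625·5580 ≡ 5355 (mod 7585).
x_0 = 5580^237 mod 7585 = 5355.
x_0 is neither 1 nor 7584, so continue squaring.
x_1 = 5355^2 mod 7585 = 4725.
x_2 = 4725^2 mod 7585 = 2970.
x_3 = 2970^2 mod 7585 = 7130.
x_4 = 7130^2 mod 7585 = 2230.
Reached i = s−1 = 4 without hitting −1: 5580 is a Miller–Rabin witness and 7585 is composite.

yes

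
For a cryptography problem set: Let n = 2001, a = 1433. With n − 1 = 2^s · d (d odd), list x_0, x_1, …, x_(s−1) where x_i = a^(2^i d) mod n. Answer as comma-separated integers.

n − 1 = 2000 = 2^4 · 125, so s = 4 and d = 125.
x_0 = 1433^125 mod 2001 = 911.
x_1 = 911^2 mod 2001 = 1507.
x_2 = 1507^2 mod 2001 = 1915.
x_3 = 1915^2 mod 2001 = 1393.

911, 1507, 1915, 1393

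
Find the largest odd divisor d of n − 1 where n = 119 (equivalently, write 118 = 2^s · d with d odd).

Halving: 118 → 59; 59 is odd.
So 118 = 2^1 · 59.

59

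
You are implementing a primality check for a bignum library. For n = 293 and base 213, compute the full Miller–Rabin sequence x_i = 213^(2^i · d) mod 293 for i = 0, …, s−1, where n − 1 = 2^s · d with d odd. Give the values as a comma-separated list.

155, 292

n − 1 = 292 = 2^2 · 73, so s = 2 and d = 73.
x_0 = 213^73 mod 293 = 155.
x_1 = 155^2 mod 293 = 292.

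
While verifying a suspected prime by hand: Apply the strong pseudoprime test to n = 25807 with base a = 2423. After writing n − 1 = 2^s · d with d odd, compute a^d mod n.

n − 1 = 25806 = 2^1 · 12903, so s = 1 and d = 12903.
2423^12903 mod 25807 = 3130.

3130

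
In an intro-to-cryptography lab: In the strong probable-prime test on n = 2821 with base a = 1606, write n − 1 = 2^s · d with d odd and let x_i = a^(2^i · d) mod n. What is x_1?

1520

n − 1 = 2820 = 2^2 · 705, so s = 2 and d = 705.
x_0 = 1606^705 mod 2821 = 125.
x_1 = 125^2 mod 2821 = 1520.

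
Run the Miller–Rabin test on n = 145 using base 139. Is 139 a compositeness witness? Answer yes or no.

n − 1 = 144 = 2^4 · 9, so s = 4 and d = 9.
x_0 = 139^9 mod 145 = 94.
x_0 is neither 1 nor 144, so continue squaring.
x_1 = 94^2 mod 145 = 136.
x_2 = 136^2 mod 145 = 81.
x_3 = 81^2 mod 145 = 36.
Reached i = s−1 = 3 without hitting −1: 139 is a Miller–Rabin witness and 145 is composite.

yes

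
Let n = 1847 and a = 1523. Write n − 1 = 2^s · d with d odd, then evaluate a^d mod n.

1846

n − 1 = 1846 = 2^1 · 923, so s = 1 and d = 923.
1523^923 mod 1847 = 1846.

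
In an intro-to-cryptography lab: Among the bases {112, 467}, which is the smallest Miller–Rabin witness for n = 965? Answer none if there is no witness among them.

none

n − 1 = 964 = 2^2 · 241, so s = 2 and d = 241.
Base 112: x_0 = 112^241 mod 965 = 112. x_0 is neither 1 nor 964, so continue squaring. x_1 = 112^2 mod 965 = 964. x_1 ≡ −1, so 112 is not a witness.
Base 467: x_0 = 467^241 mod 965 = 467. x_0 is neither 1 nor 964, so continue squaring. x_1 = 467^2 mod 965 = 964. x_1 ≡ −1, so 467 is not a witness.
No listed base is a witness for 965.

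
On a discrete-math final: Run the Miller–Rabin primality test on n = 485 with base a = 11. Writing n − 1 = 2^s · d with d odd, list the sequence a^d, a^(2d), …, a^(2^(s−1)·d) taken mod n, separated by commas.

86, 121

n − 1 = 484 = 2^2 · 121, so s = 2 and d = 121.
x_0 = 11^121 mod 485 = 86.
x_1 = 86^2 mod 485 = 121.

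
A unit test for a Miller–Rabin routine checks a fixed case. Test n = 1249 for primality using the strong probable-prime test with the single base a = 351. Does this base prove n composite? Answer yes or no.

n − 1 = 1248 = 2^5 · 39, so s = 5 and d = 39.
x_0 = 351^39 mod 1249 = 338.
x_0 is neither 1 nor 1248, so continue squaring.
x_1 = 338^2 mod 1249 = 585.
x_2 = 585^2 mod 1249 = 1248.
x_2 ≡ −1, so 351 is not a witness.

no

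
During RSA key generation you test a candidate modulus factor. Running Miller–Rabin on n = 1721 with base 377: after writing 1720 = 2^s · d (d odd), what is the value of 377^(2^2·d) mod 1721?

1

n − 1 = 1720 = 2^3 · 215, so s = 3 and d = 215.
By repeated squaring, 377^215 ≡ 1 (mod 1721).
x_0 = 1.
x_1 = 1^2 mod 1721 = 1.
x_2 = 1^2 mod 1721 = 1.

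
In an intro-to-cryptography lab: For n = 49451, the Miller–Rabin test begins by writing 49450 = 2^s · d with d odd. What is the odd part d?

24725

Halving: 49450 → 24725; 24725 is odd.
So 49450 = 2^1 · 24725.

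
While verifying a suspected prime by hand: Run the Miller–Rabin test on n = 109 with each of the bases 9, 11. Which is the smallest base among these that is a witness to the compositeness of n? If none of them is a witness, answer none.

n − 1 = 108 = 2^2 · 27, so s = 2 and d = 27.
Base 9: x_0 = 9^27 mod 109 = 1. x_0 = 1, so 9 is not a witness.
Base 11: x_0 = 11^27 mod 109 = 76. x_0 is neither 1 nor 108, so continue squaring. x_1 = 76^2 mod 109 = 108. x_1 ≡ −1, so 11 is not a witness.
No listed base is a witness for 109.

none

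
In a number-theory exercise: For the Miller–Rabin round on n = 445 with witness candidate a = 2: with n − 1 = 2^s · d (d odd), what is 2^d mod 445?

358

n − 1 = 444 = 2^2 · 111, so s = 2 and d = 111.
2^111 mod 445 = 358.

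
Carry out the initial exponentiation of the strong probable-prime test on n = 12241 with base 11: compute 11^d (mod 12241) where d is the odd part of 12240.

1615

n − 1 = 12240 = 2^4 · 765, so s = 4 and d = 765.
11^765 mod 12241 = 1615.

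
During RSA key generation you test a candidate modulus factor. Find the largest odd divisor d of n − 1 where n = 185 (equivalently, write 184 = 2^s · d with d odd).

Halving: 184 → 92 → 46 → 23; 23 is odd.
So 184 = 2^3 · 23.

23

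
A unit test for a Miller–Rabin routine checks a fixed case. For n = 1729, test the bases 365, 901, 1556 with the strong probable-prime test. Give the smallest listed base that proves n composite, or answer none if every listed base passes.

none

n − 1 = 1728 = 2^6 · 27, so s = 6 and d = 27.
Base 365: x_0 = 365^27 mod 1729 = 1. x_0 = 1, so 365 is not a witness.
Base 901: x_0 = 901^27 mod 1729 = 1728. x_0 = 1728 ≡ −1, so 901 is not a witness.
Base 1556: x_0 = 1556^27 mod 1729 = 1. x_0 = 1, so 1556 is not a witness.
No listed base is a witness for 1729.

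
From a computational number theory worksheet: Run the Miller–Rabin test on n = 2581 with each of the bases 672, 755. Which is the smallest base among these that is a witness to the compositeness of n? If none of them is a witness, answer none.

n − 1 = 2580 = 2^2 · 645, so s = 2 and d = 645.
Base 672: x_0 = 672^645 mod 2581 = 2528. x_0 is neither 1 nor 2580, so continue squaring. x_1 = 2528^2 mod 2581 = 228. Reached i = s−1 = 1 without hitting −1: 672 is a Miller–Rabin witness and 2581 is composite.
Base 755: x_0 = 755^645 mod 2581 = 291. x_0 is neither 1 nor 2580, so continue squaring. x_1 = 291^2 mod 2581 = 2089. Reached i = s−1 = 1 without hitting −1: 755 is a Miller–Rabin witness and 2581 is composite.
The smallest witness among the given bases is 672.

672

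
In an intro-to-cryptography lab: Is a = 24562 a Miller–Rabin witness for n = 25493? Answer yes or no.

no

n − 1 = 25492 = 2^2 · 6373, so s = 2 and d = 6373.
Repeated squaring mod 25493: 24562^1 ≡ 24562, 24562^2 ≡ 25492, 24562^4 ≡ 1, 24562^8 ≡ 1, 24562^16 ≡ 1, 24562^32 ≡ 1, 24562^64 ≡ 1, 24562^128 ≡ 1, 24562^256 ≡ 1, 24562^512 ≡ 1, 24562^1024 ≡ 1, 24562^2048 ≡ 1, 24562^4096 ≡ 1.
6373 = 4096 + 2048 + 128 + 64 + 32 + 4 + 1, so 24562^6373 ≡ 1·1·1·1·1·1·24562 ≡ 24562 (mod 25493).
x_0 = 24562^6373 mod 25493 = 24562.
x_0 is neither 1 nor 25492, so continue squaring.
x_1 = 24562^2 mod 25493 = 25492.
x_1 ≡ −1, so 24562 is not a witness.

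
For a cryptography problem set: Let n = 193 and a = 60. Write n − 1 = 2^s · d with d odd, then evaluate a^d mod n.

n − 1 = 192 = 2^6 · 3, so s = 6 and d = 3.
60^3 mod 193 = 33.

33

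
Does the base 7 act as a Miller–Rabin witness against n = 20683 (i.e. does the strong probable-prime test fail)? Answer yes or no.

n − 1 = 20682 = 2^1 · 10341, so s = 1 and d = 10341.
By repeated squaring, 7^10341 ≡ 1074 (mod 20683).
x_0 = 7^10341 mod 20683 = 1074.
x_0 ∉ {1, 20682} and s = 1, so 7 is a Miller–Rabin witness and 20683 is composite.

yes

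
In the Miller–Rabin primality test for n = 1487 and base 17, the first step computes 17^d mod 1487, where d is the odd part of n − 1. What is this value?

1

n − 1 = 1486 = 2^1 · 743, so s = 1 and d = 743.
17^743 mod 1487 = 1.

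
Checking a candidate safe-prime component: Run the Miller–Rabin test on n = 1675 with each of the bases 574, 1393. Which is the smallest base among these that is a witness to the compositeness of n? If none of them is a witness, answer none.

1393

n − 1 = 1674 = 2^1 · 837, so s = 1 and d = 837.
Base 574: x_0 = 574^837 mod 1675 = 1674. x_0 = 1674 ≡ −1, so 574 is not a witness.
Base 1393: x_0 = 1393^837 mod 1675 = 1393. x_0 ∉ {1, 1674} and s = 1, so 1393 is a Miller–Rabin witness and 1675 is composite.
The smallest witness among the given bases is 1393.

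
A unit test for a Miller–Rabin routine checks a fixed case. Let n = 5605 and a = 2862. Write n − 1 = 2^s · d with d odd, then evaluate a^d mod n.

4692

n − 1 = 5604 = 2^2 · 1401, so s = 2 and d = 1401.
Repeated squaring mod 5605: 2862^1 ≡ 2862, 2862^2 ≡ 2139, 2862^4 ≡ 1641, 2862^8 ≡ 2481, 2862^16 ≡ 1071, 2862^32 ≡ 3621, 2862^64 ≡ 1546, 2862^128 ≡ 2386, 2862^256 ≡ 3921, 2862^512 ≡ 5331, 2862^1024 ≡ 2211.
1401 = 1024 + 256 + 64 + 32 + 16 + 8 + 1, so 2862^1401 ≡ 2211·3921·1546·3621·1071·2481·2862 ≡ 4692 (mod 5605).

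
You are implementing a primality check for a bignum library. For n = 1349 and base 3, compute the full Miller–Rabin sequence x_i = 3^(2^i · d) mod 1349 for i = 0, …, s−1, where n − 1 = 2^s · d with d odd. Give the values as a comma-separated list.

n − 1 = 1348 = 2^2 · 337, so s = 2 and d = 337.
x_0 = 3^337 mod 1349 = 1211.
x_1 = 1211^2 mod 1349 = 158.

1211, 158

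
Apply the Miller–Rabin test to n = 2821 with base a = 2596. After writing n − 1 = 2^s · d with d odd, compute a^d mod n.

1301

n − 1 = 2820 = 2^2 · 705, so s = 2 and d = 705.
2596^705 mod 2821 = 1301.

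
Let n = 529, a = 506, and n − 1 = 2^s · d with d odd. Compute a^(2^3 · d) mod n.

n − 1 = 528 = 2^4 · 33, so s = 4 and d = 33.
Repeated squaring mod 529: 506^1 ≡ 506, 506^2 ≡ 0, 506^4 ≡ 0, 506^8 ≡ 0, 506^16 ≡ 0, 506^32 ≡ 0.
33 = 32 + 1, so 506^33 ≡ 0·506 ≡ 0 (mod 529).
x_0 = 0.
x_1 = 0^2 mod 529 = 0.
x_2 = 0^2 mod 529 = 0.
x_3 = 0^2 mod 529 = 0.

0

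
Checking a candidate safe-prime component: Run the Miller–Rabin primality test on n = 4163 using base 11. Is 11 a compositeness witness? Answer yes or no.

n − 1 = 4162 = 2^1 · 2081, so s = 1 and d = 2081.
x_0 = 11^2081 mod 4163 = 2432.
x_0 ∉ {1, 4162} and s = 1, so 11 is a Miller–Rabin witness and 4163 is composite.

yes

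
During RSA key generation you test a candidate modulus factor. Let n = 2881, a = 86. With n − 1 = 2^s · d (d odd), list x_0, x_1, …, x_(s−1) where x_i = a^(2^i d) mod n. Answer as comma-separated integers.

2494, 2838, 1849, 1935, 1806, 344

n − 1 = 2880 = 2^6 · 45, so s = 6 and d = 45.
x_0 = 86^45 mod 2881 = 2494.
x_1 = 2494^2 mod 2881 = 2838.
x_2 = 2838^2 mod 2881 = 1849.
x_3 = 1849^2 mod 2881 = 1935.
x_4 = 1935^2 mod 2881 = 1806.
x_5 = 1806^2 mod 2881 = 344.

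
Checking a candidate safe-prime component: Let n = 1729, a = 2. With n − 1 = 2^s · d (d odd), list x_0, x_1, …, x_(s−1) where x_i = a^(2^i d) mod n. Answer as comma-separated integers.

n − 1 = 1728 = 2^6 · 27, so s = 6 and d = 27.
x_0 = 2^27 mod 1729 = 645.
x_1 = 645^2 mod 1729 = 1065.
x_2 = 1065^2 mod 1729 = 1.
x_3 = 1^2 mod 1729 = 1.
x_4 = 1^2 mod 1729 = 1.
x_5 = 1^2 mod 1729 = 1.

645, 1065, 1, 1, 1, 1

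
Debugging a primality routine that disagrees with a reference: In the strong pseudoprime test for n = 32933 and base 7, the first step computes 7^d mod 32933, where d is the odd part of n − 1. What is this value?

n − 1 = 32932 = 2^2 · 8233, so s = 2 and d = 8233.
By repeated squaring, 7^8233 ≡ 21568 (mod 32933).

21568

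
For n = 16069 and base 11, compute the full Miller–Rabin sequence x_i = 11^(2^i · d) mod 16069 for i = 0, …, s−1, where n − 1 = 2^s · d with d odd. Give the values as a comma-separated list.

n − 1 = 16068 = 2^2 · 4017, so s = 2 and d = 4017.
x_0 = 11^4017 mod 16069 = 16068.
x_1 = 16068^2 mod 16069 = 1.

16068, 1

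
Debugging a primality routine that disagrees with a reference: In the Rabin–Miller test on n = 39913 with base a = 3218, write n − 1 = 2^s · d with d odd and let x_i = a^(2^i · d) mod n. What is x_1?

n − 1 = 39912 = 2^3 · 4989, so s = 3 and d = 4989.
Repeated squaring mod 39913: 3218^1 ≡ 3218, 3218^2 ≡ 18057, 3218^4 ≡ 5952, 3218^8 ≡ 23473, 3218^16 ≡ 22677, 3218^32 ≡ 7237, 3218^64 ≡ 8313, 3218^128 ≡ 16566, 3218^256 ≡ 30481, 3218^512 ≡ 36460, 3218^1024 ≡ 29135, 3218^2048 ≡ 18454, 3218^4096 ≡ 12400.
4989 = 4096 + 512 + 256 + 64 + 32 + 16 + 8 + 4 + 1, so 3218^4989 ≡ 12400·36460·30481·8313·7237·22677·23473·5952·3218 ≡ 7358 (mod 39913).
x_0 = 7358.
x_1 = 7358^2 mod 39913 = 18136.

18136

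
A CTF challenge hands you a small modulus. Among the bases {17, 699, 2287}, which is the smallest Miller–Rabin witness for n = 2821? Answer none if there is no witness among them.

n − 1 = 2820 = 2^2 · 705, so s = 2 and d = 705.
Base 17: x_0 = 17^705 mod 2821 = 2820. x_0 = 2820 ≡ −1, so 17 is not a witness.
Base 699: x_0 = 699^705 mod 2821 = 2820. x_0 = 2820 ≡ −1, so 699 is not a witness.
Base 2287: x_0 = 2287^705 mod 2821 = 2820. x_0 = 2820 ≡ −1, so 2287 is not a witness.
No listed base is a witness for 2821.

none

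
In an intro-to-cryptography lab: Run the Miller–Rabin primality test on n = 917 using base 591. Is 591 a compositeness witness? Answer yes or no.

n − 1 = 916 = 2^2 · 229, so s = 2 and d = 229.
x_0 = 591^229 mod 917 = 381.
x_0 is neither 1 nor 916, so continue squaring.
x_1 = 381^2 mod 917 = 275.
Reached i = s−1 = 1 without hitting −1: 591 is a Miller–Rabin witness and 917 is composite.

yes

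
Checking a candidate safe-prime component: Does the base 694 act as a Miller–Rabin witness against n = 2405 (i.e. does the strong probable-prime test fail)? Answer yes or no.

yes

n − 1 = 2404 = 2^2 · 601, so s = 2 and d = 601.
x_0 = 694^601 mod 2405 = 1279.
x_0 is neither 1 nor 2404, so continue squaring.
x_1 = 1279^2 mod 2405 = 441.
Reached i = s−1 = 1 without hitting −1: 694 is a Miller–Rabin witness and 2405 is composite.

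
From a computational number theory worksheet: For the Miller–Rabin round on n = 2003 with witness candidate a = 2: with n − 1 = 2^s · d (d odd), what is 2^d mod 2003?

2002

n − 1 = 2002 = 2^1 · 1001, so s = 1 and d = 1001.
2^1001 mod 2003 = 2002.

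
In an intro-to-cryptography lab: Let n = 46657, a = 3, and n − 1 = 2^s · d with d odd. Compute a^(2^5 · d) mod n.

n − 1 = 46656 = 2^6 · 729, so s = 6 and d = 729.
x_0 = 3^729 mod 46657 = 19683.
x_1 = 19683^2 mod 46657 = 27418.
x_2 = 27418^2 mod 46657 = 9140.
x_3 = 9140^2 mod 46657 = 23570.
x_4 = 23570^2 mod 46657 = 1.
x_5 = 1^2 mod 46657 = 1.

1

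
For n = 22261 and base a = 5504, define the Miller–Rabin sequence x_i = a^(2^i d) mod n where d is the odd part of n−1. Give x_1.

7702

n − 1 = 22260 = 2^2 · 5565, so s = 2 and d = 5565.
Repeated squaring mod 22261: 5504^1 ≡ 5504, 5504^2 ≡ 19056, 5504^4 ≡ 9704, 5504^8 ≡ 3586, 5504^16 ≡ 14799, 5504^32 ≡ 6683, 5504^64 ≡ 6923, 5504^128 ≡ 22257, 5504^256 ≡ 16, 5504^512 ≡ 256, 5504^1024 ≡ 21014, 5504^2048 ≡ 19000, 5504^4096 ≡ 15624.
5565 = 4096 + 1024 + 256 + 128 + 32 + 16 + 8 + 4 + 1, so 5504^5565 ≡ 15624·21014·16·22257·6683·14799·3586·9704·5504 ≡ 13713 (mod 22261).
x_0 = 13713.
x_1 = 13713^2 mod 22261 = 7702.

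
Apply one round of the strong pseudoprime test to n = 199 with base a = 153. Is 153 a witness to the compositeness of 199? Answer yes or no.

no

n − 1 = 198 = 2^1 · 99, so s = 1 and d = 99.
x_0 = 153^99 mod 199 = 198.
x_0 = 198 ≡ −1, so 153 is not a witness.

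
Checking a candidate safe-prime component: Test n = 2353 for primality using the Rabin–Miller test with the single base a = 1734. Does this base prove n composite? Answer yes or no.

yes

n − 1 = 2352 = 2^4 · 147, so s = 4 and d = 147.
Repeated squaring mod 2353: 1734^1 ≡ 1734, 1734^2 ≡ 1975, 1734^4 ≡ 1704, 1734^8 ≡ 14, 1734^16 ≡ 196, 1734^32 ≡ 768, 1734^64 ≡ 1574, 1734^128 ≡ 2120.
147 = 128 + 16 + 2 + 1, so 1734^147 ≡ 2120·196·1975·1734 ≡ 684 (mod 2353).
x_0 = 1734^147 mod 2353 = 684.
x_0 is neither 1 nor 2352, so continue squaring.
x_1 = 684^2 mod 2353 = 1962.
x_2 = 1962^2 mod 2353 = 2289.
x_3 = 2289^2 mod 2353 = 1743.
Reached i = s−1 = 3 without hitting −1: 1734 is a Miller–Rabin witness and 2353 is composite.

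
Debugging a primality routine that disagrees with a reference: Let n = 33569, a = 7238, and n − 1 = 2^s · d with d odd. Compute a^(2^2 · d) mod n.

33568

n − 1 = 33568 = 2^5 · 1049, so s = 5 and d = 1049.
Repeated squaring mod 33569: 7238^1 ≡ 7238, 7238^2 ≡ 21004, 7238^4 ≡ 4218, 7238^8 ≡ 33523, 7238^16 ≡ 2116, 7238^32 ≡ 12779, 7238^64 ≡ 23225, 7238^128 ≡ 13933, 7238^256 ≡ 32531, 7238^512 ≡ 3236, 7238^1024 ≡ 31737.
1049 = 1024 + 16 + 8 + 1, so 7238^1049 ≡ 31737·2116·33523·7238 ≡ 26532 (mod 33569).
x_0 = 26532.
x_1 = 26532^2 mod 33569 = 5094.
x_2 = 5094^2 mod 33569 = 33568.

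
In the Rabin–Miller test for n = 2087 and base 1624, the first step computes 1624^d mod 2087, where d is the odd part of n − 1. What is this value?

n − 1 = 2086 = 2^1 · 1043, so s = 1 and d = 1043.
1624^1043 mod 2087 = 2086.

2086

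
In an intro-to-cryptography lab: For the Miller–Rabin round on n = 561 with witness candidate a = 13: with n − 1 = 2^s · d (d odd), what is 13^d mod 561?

208

n − 1 = 560 = 2^4 · 35, so s = 4 and d = 35.
Repeated squaring mod 561: 13^1 ≡ 13, 13^2 ≡ 169, 13^4 ≡ 511, 13^8 ≡ 256, 13^16 ≡ 460, 13^32 ≡ 103.
35 = 32 + 2 + 1, so 13^35 ≡ 103·169·13 ≡ 208 (mod 561).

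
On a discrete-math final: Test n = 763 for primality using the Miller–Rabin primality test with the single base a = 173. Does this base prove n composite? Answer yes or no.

no

n − 1 = 762 = 2^1 · 381, so s = 1 and d = 381.
Repeated squaring mod 763: 173^1 ≡ 173, 173^2 ≡ 172, 173^4 ≡ 590, 173^8 ≡ 172, 173^16 ≡ 590, 173^32 ≡ 172, 173^64 ≡ 590, 173^128 ≡ 172, 173^256 ≡ 590.
381 = 256 + 64 + 32 + 16 + 8 + 4 + 1, so 173^381 ≡ 590·590·172·590·172·590·173 ≡ 762 (mod 763).
x_0 = 173^381 mod 763 = 762.
x_0 = 762 ≡ −1, so 173 is not a witness.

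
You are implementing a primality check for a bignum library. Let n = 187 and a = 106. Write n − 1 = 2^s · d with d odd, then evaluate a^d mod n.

n − 1 = 186 = 2^1 · 93, so s = 1 and d = 93.
106^93 mod 187 = 123.

123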